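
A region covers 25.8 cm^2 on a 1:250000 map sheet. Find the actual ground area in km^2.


ground_area = 25.8 * (250000/100)^2 = 161250000.0 m^2 = 161.25 km^2

161.25 km^2


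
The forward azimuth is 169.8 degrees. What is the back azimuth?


back azimuth = (169.8 + 180) mod 360 = 349.8 degrees

349.8 degrees


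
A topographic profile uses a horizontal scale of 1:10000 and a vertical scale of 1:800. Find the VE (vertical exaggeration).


VE = horizontal_scale / vertical_scale = 10000 / 800 = 12.5

12.5x


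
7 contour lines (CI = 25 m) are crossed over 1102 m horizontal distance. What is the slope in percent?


elevation change = 7 * 25 = 175 m
slope = 175 / 1102 * 100 = 15.9%

15.9%


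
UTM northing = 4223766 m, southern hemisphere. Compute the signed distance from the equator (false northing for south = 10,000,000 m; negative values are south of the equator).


For southern: actual = 4223766 - 10000000 = -5776234 m

-5776234 m


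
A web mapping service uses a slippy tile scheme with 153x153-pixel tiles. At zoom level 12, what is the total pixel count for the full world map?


tiles per axis = 2^12 = 4096
total tiles = 4096^2 = 16777216
pixels per axis = 4096 * 153 = 626688
total pixels = 626688^2 = 392737849344

392737849344 pixels


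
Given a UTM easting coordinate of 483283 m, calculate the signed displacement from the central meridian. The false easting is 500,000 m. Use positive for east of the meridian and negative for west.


displacement = 483283 - 500000 = -16717 m

-16717 m


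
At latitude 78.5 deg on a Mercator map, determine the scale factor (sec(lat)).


SF = 1 / cos(78.5) = 1 / 0.199368 = 5.016

5.016


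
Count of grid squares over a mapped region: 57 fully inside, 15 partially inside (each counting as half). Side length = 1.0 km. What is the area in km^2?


effective squares = 57 + 15 * 0.5 = 64.5
area = 64.5 * 1.0 = 64.5 km^2

64.5 km^2


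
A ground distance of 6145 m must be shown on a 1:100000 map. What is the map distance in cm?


map_cm = 6145 * 100 / 100000 = 6.145 cm ≈ 6.15 cm

6.15 cm


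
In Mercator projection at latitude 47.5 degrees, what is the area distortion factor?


area_distortion = 1/cos^2(47.5) = 2.191

2.191


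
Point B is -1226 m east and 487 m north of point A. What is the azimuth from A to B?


az = atan2(-1226, 487) = -68.3 deg
adjusted to 0-360: 291.7 degrees

291.7 degrees


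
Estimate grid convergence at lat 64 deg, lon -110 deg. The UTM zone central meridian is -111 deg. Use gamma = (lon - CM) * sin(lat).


gamma = (-110 - -111) * sin(64) = 1 * 0.898794 = 0.899 degrees

0.899 degrees


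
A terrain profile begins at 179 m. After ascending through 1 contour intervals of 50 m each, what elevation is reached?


elevation = 179 + 1 * 50 = 229 m

229 m


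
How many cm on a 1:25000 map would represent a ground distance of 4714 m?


map_cm = 4714 * 100 / 25000 = 18.856 cm ≈ 18.86 cm

18.86 cm


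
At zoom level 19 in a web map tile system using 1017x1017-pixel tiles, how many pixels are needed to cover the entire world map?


tiles per axis = 2^19 = 524288
total tiles = 524288^2 = 274877906944
pixels per axis = 524288 * 1017 = 533200896
total pixels = 533200896^2 = 284303195495202816

284303195495202816 pixels


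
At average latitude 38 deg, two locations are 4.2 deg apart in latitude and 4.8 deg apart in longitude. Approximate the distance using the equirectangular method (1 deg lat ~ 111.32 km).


dlat_km = 4.2 * 111.32 = 467.544
dlon_km = 4.8 * 111.32 * cos(38) ≈ 421.063
dist = sqrt(467.544^2 + 421.063^2) ≈ 629.2 km

629.2 km


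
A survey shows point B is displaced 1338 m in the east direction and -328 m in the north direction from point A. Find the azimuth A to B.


az = atan2(1338, -328) = 103.8 deg
adjusted to 0-360: 103.8 degrees

103.8 degrees


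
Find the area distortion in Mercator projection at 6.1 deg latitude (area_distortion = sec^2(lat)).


area_distortion = 1/cos^2(6.1) = 1.011

1.011


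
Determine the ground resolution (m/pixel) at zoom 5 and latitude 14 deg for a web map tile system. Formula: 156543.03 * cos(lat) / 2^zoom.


res = 156543.03 * cos(14) / 2^5 = 156543.03 * 0.97029573 / 32 = 4746.66 m/pixel

4746.66 m/pixel


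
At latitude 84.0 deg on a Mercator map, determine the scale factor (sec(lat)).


SF = 1 / cos(84.0) = 1 / 0.104528 = 9.567

9.567


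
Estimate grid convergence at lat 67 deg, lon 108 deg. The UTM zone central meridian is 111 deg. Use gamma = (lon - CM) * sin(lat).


gamma = (108 - 111) * sin(67) = -3 * 0.920505 = -2.762 degrees

-2.762 degrees


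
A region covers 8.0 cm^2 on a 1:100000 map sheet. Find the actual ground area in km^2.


ground_area = 8.0 * (100000/100)^2 = 8000000.0 m^2 = 8.0 km^2

8.0 km^2


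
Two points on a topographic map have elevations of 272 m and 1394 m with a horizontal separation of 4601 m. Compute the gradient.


gradient = (1394 - 272) / 4601 = 1122 / 4601 = 0.2439

0.2439


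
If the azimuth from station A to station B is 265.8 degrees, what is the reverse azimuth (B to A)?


back azimuth = (265.8 + 180) mod 360 = 85.8 degrees

85.8 degrees


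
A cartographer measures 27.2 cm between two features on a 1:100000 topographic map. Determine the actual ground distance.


ground = 27.2 cm * 100000 / 100 = 27200.0 m = 27.2 km

27.2 km


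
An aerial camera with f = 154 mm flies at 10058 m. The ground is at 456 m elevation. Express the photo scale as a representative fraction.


scale = f / (H - h) = 154 mm / 9602 m = 154 / 9602000 = 1:62351

1:62351


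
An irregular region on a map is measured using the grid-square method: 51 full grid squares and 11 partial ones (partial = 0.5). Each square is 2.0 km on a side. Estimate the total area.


effective squares = 51 + 11 * 0.5 = 56.5
area = 56.5 * 4.0 = 226.0 km^2

226.0 km^2


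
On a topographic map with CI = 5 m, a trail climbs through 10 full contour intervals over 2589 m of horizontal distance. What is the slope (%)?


elevation change = 10 * 5 = 50 m
slope = 50 / 2589 * 100 = 1.9%

1.9%


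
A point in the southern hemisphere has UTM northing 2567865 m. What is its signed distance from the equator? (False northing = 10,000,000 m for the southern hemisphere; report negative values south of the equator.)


For southern: actual = 2567865 - 10000000 = -7432135 m

-7432135 m


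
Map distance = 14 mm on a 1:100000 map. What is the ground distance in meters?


ground = 14 mm * 100000 / 1000 = 1400.0 m

1400.0 m


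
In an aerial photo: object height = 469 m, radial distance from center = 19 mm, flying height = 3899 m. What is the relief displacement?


d = h * r / H = 469 * 19 / 3899 = 2.29 mm

2.29 mm


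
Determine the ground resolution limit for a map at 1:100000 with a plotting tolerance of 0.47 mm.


ground = 0.47 mm * 100000 / 1000 = 47.0 m

47.0 m


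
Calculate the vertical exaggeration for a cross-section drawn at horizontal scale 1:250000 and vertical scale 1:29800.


VE = horizontal_scale / vertical_scale = 250000 / 29800 ≈ 8.4

8.4x


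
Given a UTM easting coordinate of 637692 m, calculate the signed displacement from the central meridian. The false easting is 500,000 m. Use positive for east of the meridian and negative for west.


displacement = 637692 - 500000 = 137692 m

137692 m


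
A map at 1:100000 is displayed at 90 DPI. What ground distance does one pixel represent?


pixel_cm = 2.54 / 90 ≈ 0.028222 cm
ground = pixel_cm * 100000 / 100 = 2.54 * 100000 / (90 * 100) = 254000 / 9000 ≈ 28.22 m

28.22 m


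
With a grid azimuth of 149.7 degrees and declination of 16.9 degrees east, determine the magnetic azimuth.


magnetic azimuth = grid azimuth - declination (east +ve)
mag_az = 149.7 - 16.9 = 132.8 degrees

132.8 degrees


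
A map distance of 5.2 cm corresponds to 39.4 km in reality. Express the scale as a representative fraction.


ground = 39.4 km = 3940000 cm; RF denominator = ground / map = 3940000 / 5.2 ≈ 757692; RF = 1:757692

1:757692


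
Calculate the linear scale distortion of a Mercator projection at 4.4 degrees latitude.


SF = 1 / cos(4.4) = 1 / 0.997053 = 1.003

1.003


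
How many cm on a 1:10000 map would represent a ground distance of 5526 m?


map_cm = 5526 * 100 / 10000 = 55.26 cm

55.26 cm


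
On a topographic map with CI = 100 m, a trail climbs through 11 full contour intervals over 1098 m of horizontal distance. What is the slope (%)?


elevation change = 11 * 100 = 1100 m
slope = 1100 / 1098 * 100 = 100.2%

100.2%


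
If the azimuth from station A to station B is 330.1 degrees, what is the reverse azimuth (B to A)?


back azimuth = (330.1 + 180) mod 360 = 150.1 degrees

150.1 degrees


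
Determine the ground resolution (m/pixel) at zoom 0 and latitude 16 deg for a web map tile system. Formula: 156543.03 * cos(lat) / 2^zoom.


res = 156543.03 * cos(16) / 2^0 = 156543.03 * 0.9612617 / 1 = 150478.82 m/pixel

150478.82 m/pixel


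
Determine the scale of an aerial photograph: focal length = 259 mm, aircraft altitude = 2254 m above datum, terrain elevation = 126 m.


scale = f / (H - h) = 259 mm / 2128 m = 259 / 2128000 = 1:8216

1:8216


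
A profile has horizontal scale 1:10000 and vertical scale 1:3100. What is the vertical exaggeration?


VE = horizontal_scale / vertical_scale = 10000 / 3100 ≈ 3.2

3.2x


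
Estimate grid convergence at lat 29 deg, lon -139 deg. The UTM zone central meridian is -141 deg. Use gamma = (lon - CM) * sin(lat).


gamma = (-139 - -141) * sin(29) = 2 * 0.48481 = 0.97 degrees

0.97 degrees


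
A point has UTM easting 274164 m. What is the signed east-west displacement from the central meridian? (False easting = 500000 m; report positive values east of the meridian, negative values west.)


displacement = 274164 - 500000 = -225836 m

-225836 m


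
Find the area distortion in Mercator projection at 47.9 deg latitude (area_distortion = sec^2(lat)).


area_distortion = 1/cos^2(47.9) = 2.225

2.225


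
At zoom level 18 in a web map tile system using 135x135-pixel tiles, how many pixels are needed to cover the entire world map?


tiles per axis = 2^18 = 262144
total tiles = 262144^2 = 68719476736
pixels per axis = 262144 * 135 = 35389440
total pixels = 35389440^2 = 1252412463513600

1252412463513600 pixels


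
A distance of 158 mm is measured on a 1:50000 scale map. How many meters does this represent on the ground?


ground = 158 mm * 50000 / 1000 = 7900.0 m

7900.0 m


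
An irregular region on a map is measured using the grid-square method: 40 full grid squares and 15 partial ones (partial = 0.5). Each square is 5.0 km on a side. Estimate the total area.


effective squares = 40 + 15 * 0.5 = 47.5
area = 47.5 * 25.0 = 1187.5 km^2

1187.5 km^2


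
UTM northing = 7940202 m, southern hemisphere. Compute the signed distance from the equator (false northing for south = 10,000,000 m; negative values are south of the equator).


For southern: actual = 7940202 - 10000000 = -2059798 m

-2059798 m


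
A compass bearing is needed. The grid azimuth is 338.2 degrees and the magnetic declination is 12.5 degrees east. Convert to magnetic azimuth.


magnetic azimuth = grid azimuth - declination (east +ve)
mag_az = 338.2 - 12.5 = 325.7 degrees

325.7 degrees


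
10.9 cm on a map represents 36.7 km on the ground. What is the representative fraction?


ground = 36.7 km = 3670000 cm; RF denominator = ground / map = 3670000 / 10.9 ≈ 336697; RF = 1:336697

1:336697


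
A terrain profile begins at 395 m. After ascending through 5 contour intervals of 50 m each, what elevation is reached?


elevation = 395 + 5 * 50 = 645 m

645 m


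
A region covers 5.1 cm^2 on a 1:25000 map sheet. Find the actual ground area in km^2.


ground_area = 5.1 * (25000/100)^2 = 318750.0 m^2 = 0.31875 km^2 ≈ 0.319 km^2

0.319 km^2


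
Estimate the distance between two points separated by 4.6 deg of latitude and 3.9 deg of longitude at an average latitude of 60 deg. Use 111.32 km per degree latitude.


dlat_km = 4.6 * 111.32 = 512.072
dlon_km = 3.9 * 111.32 * cos(60) ≈ 217.074
dist = sqrt(512.072^2 + 217.074^2) ≈ 556.2 km

556.2 km


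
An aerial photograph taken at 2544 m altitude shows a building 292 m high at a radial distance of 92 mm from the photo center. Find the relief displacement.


d = h * r / H = 292 * 92 / 2544 = 10.56 mm

10.56 mm


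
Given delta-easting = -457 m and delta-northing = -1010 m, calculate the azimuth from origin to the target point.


az = atan2(-457, -1010) = -155.7 deg
adjusted to 0-360: 204.3 degrees

204.3 degrees


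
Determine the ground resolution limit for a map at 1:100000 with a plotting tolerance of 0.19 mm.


ground = 0.19 mm * 100000 / 1000 = 19.0 m

19.0 m


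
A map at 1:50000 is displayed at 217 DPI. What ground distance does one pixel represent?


pixel_cm = 2.54 / 217 ≈ 0.011705 cm
ground = pixel_cm * 50000 / 100 = 2.54 * 50000 / (217 * 100) = 127000 / 21700 ≈ 5.85 m

5.85 m


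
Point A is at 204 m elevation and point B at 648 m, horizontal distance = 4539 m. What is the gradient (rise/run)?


gradient = (648 - 204) / 4539 = 444 / 4539 = 0.0978

0.0978


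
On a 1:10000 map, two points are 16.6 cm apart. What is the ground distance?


ground = 16.6 cm * 10000 / 100 = 1660.0 m = 1.66 km

1.66 km


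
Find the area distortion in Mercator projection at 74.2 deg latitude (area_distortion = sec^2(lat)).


area_distortion = 1/cos^2(74.2) = 13.489

13.489


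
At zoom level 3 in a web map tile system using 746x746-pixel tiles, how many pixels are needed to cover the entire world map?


tiles per axis = 2^3 = 8
total tiles = 8^2 = 64
pixels per axis = 8 * 746 = 5968
total pixels = 5968^2 = 35617024

35617024 pixels


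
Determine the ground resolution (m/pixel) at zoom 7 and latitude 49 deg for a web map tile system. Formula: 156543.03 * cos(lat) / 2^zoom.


res = 156543.03 * cos(49) / 2^7 = 156543.03 * 0.65605903 / 128 = 802.36 m/pixel

802.36 m/pixel


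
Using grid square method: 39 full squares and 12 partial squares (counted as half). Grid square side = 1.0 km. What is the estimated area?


effective squares = 39 + 12 * 0.5 = 45.0
area = 45.0 * 1.0 = 45.0 km^2

45.0 km^2


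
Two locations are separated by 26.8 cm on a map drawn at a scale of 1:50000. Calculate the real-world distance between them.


ground = 26.8 cm * 50000 / 100 = 13400.0 m = 13.4 km

13.4 km


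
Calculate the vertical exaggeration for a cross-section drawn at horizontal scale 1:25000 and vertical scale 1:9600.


VE = horizontal_scale / vertical_scale = 25000 / 9600 ≈ 2.6

2.6x


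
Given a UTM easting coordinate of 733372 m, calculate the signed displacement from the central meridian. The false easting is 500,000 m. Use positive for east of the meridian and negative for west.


displacement = 733372 - 500000 = 233372 m

233372 m


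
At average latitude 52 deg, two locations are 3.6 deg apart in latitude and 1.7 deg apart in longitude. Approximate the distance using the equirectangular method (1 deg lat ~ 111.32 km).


dlat_km = 3.6 * 111.32 = 400.752
dlon_km = 1.7 * 111.32 * cos(52) ≈ 116.51
dist = sqrt(400.752^2 + 116.51^2) ≈ 417.3 km

417.3 km


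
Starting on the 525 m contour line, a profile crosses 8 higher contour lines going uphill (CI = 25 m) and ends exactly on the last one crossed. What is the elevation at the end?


elevation = 525 + 8 * 25 = 725 m

725 m


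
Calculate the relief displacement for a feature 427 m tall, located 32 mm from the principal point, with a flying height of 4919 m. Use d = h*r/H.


d = h * r / H = 427 * 32 / 4919 = 2.78 mm

2.78 mm


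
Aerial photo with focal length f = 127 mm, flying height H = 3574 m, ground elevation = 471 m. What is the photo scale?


scale = f / (H - h) = 127 mm / 3103 m = 127 / 3103000 = 1:24433

1:24433


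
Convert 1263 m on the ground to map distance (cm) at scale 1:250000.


map_cm = 1263 * 100 / 250000 = 0.5052 cm ≈ 0.51 cm

0.51 cm


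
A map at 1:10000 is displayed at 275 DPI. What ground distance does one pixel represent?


pixel_cm = 2.54 / 275 ≈ 0.009236 cm
ground = pixel_cm * 10000 / 100 = 2.54 * 10000 / (275 * 100) = 25400 / 27500 ≈ 0.92 m

0.92 m


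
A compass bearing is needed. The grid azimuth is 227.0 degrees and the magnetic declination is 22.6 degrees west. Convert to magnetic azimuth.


magnetic azimuth = grid azimuth - declination (east +ve)
mag_az = 227.0 - -22.6 = 249.6 degrees

249.6 degrees


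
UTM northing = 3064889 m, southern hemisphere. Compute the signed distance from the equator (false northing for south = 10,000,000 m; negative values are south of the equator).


For southern: actual = 3064889 - 10000000 = -6935111 m

-6935111 m


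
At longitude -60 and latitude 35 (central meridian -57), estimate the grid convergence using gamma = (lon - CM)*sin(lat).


gamma = (-60 - -57) * sin(35) = -3 * 0.573576 = -1.721 degrees

-1.721 degrees


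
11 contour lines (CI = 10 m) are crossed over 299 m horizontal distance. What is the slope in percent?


elevation change = 11 * 10 = 110 m
slope = 110 / 299 * 100 = 36.8%

36.8%


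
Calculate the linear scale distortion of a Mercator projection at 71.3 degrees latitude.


SF = 1 / cos(71.3) = 1 / 0.320613 = 3.119

3.119


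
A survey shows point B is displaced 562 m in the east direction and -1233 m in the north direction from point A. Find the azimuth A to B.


az = atan2(562, -1233) = 155.5 deg
adjusted to 0-360: 155.5 degrees

155.5 degrees


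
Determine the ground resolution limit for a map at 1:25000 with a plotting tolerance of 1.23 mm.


ground = 1.23 mm * 25000 / 1000 = 30.75 m

30.75 m


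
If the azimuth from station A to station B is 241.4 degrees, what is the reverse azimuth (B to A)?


back azimuth = (241.4 + 180) mod 360 = 61.4 degrees

61.4 degrees


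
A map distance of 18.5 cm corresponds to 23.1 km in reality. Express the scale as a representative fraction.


ground = 23.1 km = 2310000 cm; RF denominator = ground / map = 2310000 / 18.5 ≈ 124865; RF = 1:124865

1:124865


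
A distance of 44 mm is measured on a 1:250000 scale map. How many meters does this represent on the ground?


ground = 44 mm * 250000 / 1000 = 11000.0 m

11000.0 m


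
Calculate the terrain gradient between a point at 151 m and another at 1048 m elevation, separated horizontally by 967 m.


gradient = (1048 - 151) / 967 = 897 / 967 = 0.9276

0.9276


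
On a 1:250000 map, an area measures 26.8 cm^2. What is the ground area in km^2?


ground_area = 26.8 * (250000/100)^2 = 167500000.0 m^2 = 167.5 km^2

167.5 km^2


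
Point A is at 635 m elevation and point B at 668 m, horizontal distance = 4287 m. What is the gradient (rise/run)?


gradient = (668 - 635) / 4287 = 33 / 4287 = 0.0077

0.0077


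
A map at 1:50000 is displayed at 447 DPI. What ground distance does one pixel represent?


pixel_cm = 2.54 / 447 ≈ 0.005682 cm
ground = pixel_cm * 50000 / 100 = 2.54 * 50000 / (447 * 100) = 127000 / 44700 ≈ 2.84 m

2.84 m


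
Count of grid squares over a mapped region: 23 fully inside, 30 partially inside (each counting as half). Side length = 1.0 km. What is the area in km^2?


effective squares = 23 + 30 * 0.5 = 38.0
area = 38.0 * 1.0 = 38.0 km^2

38.0 km^2


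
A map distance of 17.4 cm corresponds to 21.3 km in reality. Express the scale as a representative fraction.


ground = 21.3 km = 2130000 cm; RF denominator = ground / map = 2130000 / 17.4 ≈ 122414; RF = 1:122414

1:122414


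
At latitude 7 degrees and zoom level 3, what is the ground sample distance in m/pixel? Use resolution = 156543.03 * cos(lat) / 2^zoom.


res = 156543.03 * cos(7) / 2^3 = 156543.03 * 0.99254615 / 8 = 19422.02 m/pixel

19422.02 m/pixel


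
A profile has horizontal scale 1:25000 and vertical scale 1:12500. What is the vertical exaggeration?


VE = horizontal_scale / vertical_scale = 25000 / 12500 = 2.0

2.0x


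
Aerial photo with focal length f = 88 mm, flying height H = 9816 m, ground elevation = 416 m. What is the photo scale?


scale = f / (H - h) = 88 mm / 9400 m = 88 / 9400000 = 1:106818

1:106818


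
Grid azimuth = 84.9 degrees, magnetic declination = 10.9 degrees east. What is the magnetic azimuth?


magnetic azimuth = grid azimuth - declination (east +ve)
mag_az = 84.9 - 10.9 = 74.0 degrees

74.0 degrees


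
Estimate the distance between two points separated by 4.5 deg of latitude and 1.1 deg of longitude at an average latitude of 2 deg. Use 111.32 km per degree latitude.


dlat_km = 4.5 * 111.32 = 500.94
dlon_km = 1.1 * 111.32 * cos(2) ≈ 122.377
dist = sqrt(500.94^2 + 122.377^2) ≈ 515.7 km

515.7 km


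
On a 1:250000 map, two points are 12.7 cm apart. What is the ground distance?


ground = 12.7 cm * 250000 / 100 = 31750.0 m = 31.75 km

31.75 km


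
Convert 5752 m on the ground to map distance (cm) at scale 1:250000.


map_cm = 5752 * 100 / 250000 = 2.3008 cm ≈ 2.3 cm

2.3 cm


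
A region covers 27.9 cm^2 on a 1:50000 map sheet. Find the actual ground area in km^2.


ground_area = 27.9 * (50000/100)^2 = 6975000.0 m^2 = 6.975 km^2

6.975 km^2


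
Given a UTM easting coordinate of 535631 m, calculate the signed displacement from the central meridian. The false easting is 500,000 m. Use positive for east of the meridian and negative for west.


displacement = 535631 - 500000 = 35631 m

35631 m


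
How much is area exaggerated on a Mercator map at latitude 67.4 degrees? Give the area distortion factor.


area_distortion = 1/cos^2(67.4) = 6.771

6.771


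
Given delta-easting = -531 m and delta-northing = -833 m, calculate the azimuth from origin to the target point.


az = atan2(-531, -833) = -147.5 deg
adjusted to 0-360: 212.5 degrees

212.5 degrees


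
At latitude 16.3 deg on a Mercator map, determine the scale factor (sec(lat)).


SF = 1 / cos(16.3) = 1 / 0.959805 = 1.042

1.042


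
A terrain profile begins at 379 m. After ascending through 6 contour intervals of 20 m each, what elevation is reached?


elevation = 379 + 6 * 20 = 499 m

499 m


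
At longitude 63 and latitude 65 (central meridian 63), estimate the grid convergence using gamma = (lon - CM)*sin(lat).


gamma = (63 - 63) * sin(65) = 0 * 0.906308 = 0.0 degrees

0.0 degrees


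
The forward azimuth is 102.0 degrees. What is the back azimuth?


back azimuth = (102.0 + 180) mod 360 = 282.0 degrees

282.0 degrees


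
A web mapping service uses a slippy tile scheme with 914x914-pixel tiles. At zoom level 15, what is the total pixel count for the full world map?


tiles per axis = 2^15 = 32768
total tiles = 32768^2 = 1073741824
pixels per axis = 32768 * 914 = 29949952
total pixels = 29949952^2 = 896999624802304

896999624802304 pixels


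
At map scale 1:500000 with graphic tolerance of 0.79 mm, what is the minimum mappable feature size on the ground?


ground = 0.79 mm * 500000 / 1000 = 395.0 m

395.0 m


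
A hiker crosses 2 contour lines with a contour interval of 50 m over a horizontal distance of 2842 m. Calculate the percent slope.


elevation change = 2 * 50 = 100 m
slope = 100 / 2842 * 100 = 3.5%

3.5%


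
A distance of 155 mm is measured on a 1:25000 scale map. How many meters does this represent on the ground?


ground = 155 mm * 25000 / 1000 = 3875.0 m

3875.0 m


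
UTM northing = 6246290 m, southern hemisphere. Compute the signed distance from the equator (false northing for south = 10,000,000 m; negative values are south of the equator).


For southern: actual = 6246290 - 10000000 = -3753710 m

-3753710 m


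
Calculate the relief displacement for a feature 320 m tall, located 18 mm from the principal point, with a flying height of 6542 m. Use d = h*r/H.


d = h * r / H = 320 * 18 / 6542 = 0.88 mm

0.88 mm


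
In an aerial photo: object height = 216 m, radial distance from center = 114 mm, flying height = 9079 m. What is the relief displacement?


d = h * r / H = 216 * 114 / 9079 = 2.71 mm

2.71 mm


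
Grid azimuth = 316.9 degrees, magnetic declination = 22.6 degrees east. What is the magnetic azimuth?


magnetic azimuth = grid azimuth - declination (east +ve)
mag_az = 316.9 - 22.6 = 294.3 degrees

294.3 degrees


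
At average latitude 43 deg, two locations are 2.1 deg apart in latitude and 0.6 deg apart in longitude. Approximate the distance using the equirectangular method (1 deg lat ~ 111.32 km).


dlat_km = 2.1 * 111.32 = 233.772
dlon_km = 0.6 * 111.32 * cos(43) ≈ 48.849
dist = sqrt(233.772^2 + 48.849^2) ≈ 238.8 km

238.8 km


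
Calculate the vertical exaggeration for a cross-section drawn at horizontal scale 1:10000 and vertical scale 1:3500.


VE = horizontal_scale / vertical_scale = 10000 / 3500 ≈ 2.9

2.9x


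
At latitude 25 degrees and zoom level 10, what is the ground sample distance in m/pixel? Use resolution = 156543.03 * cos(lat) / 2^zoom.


res = 156543.03 * cos(25) / 2^10 = 156543.03 * 0.90630779 / 1024 = 138.55 m/pixel

138.55 m/pixel


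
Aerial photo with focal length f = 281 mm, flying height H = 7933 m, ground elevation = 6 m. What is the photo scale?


scale = f / (H - h) = 281 mm / 7927 m = 281 / 7927000 = 1:28210

1:28210


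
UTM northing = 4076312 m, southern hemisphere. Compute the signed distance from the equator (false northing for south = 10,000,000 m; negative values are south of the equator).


For southern: actual = 4076312 - 10000000 = -5923688 m

-5923688 m


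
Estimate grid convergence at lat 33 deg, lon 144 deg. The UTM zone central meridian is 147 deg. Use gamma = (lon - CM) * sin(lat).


gamma = (144 - 147) * sin(33) = -3 * 0.544639 = -1.634 degrees

-1.634 degrees


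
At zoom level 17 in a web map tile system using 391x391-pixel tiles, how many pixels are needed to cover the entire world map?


tiles per axis = 2^17 = 131072
total tiles = 131072^2 = 17179869184
pixels per axis = 131072 * 391 = 51249152
total pixels = 51249152^2 = 2626475580719104

2626475580719104 pixels


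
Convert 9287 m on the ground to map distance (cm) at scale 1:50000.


map_cm = 9287 * 100 / 50000 = 18.574 cm ≈ 18.57 cm

18.57 cm


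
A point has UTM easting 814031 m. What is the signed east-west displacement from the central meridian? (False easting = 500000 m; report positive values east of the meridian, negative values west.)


displacement = 814031 - 500000 = 314031 m

314031 m


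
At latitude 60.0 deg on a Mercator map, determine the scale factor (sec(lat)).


SF = 1 / cos(60.0) = 1 / 0.5 = 2.0

2.0


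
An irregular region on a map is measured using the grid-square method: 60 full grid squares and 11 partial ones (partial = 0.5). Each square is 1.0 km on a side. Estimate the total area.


effective squares = 60 + 11 * 0.5 = 65.5
area = 65.5 * 1.0 = 65.5 km^2

65.5 km^2


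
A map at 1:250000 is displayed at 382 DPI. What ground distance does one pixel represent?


pixel_cm = 2.54 / 382 ≈ 0.006649 cm
ground = pixel_cm * 250000 / 100 = 2.54 * 250000 / (382 * 100) = 635000 / 38200 ≈ 16.62 m

16.62 m


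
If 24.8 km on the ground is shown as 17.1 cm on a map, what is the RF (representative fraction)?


ground = 24.8 km = 2480000 cm; RF denominator = ground / map = 2480000 / 17.1 ≈ 145029; RF = 1:145029

1:145029


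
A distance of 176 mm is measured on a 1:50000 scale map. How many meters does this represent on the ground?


ground = 176 mm * 50000 / 1000 = 8800.0 m

8800.0 m


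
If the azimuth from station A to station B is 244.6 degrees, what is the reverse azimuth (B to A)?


back azimuth = (244.6 + 180) mod 360 = 64.6 degrees

64.6 degrees


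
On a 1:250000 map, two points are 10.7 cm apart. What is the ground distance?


ground = 10.7 cm * 250000 / 100 = 26750.0 m = 26.75 km

26.75 km


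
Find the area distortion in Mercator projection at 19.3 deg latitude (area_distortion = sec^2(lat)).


area_distortion = 1/cos^2(19.3) = 1.123

1.123


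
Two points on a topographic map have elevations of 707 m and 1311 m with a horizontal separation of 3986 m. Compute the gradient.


gradient = (1311 - 707) / 3986 = 604 / 3986 = 0.1515

0.1515


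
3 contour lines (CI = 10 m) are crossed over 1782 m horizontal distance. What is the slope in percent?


elevation change = 3 * 10 = 30 m
slope = 30 / 1782 * 100 = 1.7%

1.7%


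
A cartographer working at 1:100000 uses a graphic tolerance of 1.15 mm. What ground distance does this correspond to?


ground = 1.15 mm * 100000 / 1000 = 115.0 m

115.0 m


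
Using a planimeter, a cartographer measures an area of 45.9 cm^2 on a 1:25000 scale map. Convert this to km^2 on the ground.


ground_area = 45.9 * (25000/100)^2 = 2868750.0 m^2 = 2.86875 km^2 ≈ 2.869 km^2

2.869 km^2


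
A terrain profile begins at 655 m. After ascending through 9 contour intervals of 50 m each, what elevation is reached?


elevation = 655 + 9 * 50 = 1105 m

1105 m


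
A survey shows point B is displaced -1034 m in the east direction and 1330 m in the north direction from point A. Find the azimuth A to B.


az = atan2(-1034, 1330) = -37.9 deg
adjusted to 0-360: 322.1 degrees

322.1 degrees


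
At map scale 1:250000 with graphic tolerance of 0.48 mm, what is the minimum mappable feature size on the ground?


ground = 0.48 mm * 250000 / 1000 = 120.0 m

120.0 m


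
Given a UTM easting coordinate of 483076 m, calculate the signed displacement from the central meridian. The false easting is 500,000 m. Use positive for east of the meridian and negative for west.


displacement = 483076 - 500000 = -16924 m

-16924 m


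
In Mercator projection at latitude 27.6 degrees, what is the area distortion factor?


area_distortion = 1/cos^2(27.6) = 1.273

1.273


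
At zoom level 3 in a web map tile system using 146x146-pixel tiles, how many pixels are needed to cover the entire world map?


tiles per axis = 2^3 = 8
total tiles = 8^2 = 64
pixels per axis = 8 * 146 = 1168
total pixels = 1168^2 = 1364224

1364224 pixels


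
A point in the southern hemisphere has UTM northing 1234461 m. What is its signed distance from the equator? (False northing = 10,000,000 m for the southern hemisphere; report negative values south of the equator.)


For southern: actual = 1234461 - 10000000 = -8765539 m

-8765539 m


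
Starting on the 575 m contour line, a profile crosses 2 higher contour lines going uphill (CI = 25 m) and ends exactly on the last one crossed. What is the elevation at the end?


elevation = 575 + 2 * 25 = 625 m

625 m


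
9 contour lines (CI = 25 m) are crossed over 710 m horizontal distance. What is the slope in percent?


elevation change = 9 * 25 = 225 m
slope = 225 / 710 * 100 = 31.7%

31.7%


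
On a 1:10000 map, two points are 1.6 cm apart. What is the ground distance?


ground = 1.6 cm * 10000 / 100 = 160.0 m

160.0 m


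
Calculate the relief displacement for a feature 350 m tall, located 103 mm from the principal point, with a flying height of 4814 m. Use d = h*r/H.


d = h * r / H = 350 * 103 / 4814 = 7.49 mm

7.49 mm


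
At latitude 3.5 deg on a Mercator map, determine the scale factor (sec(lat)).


SF = 1 / cos(3.5) = 1 / 0.998135 = 1.002

1.002


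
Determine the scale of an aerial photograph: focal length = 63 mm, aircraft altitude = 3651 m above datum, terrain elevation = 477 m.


scale = f / (H - h) = 63 mm / 3174 m = 63 / 3174000 = 1:50381

1:50381


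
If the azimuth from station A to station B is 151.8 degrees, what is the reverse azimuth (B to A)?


back azimuth = (151.8 + 180) mod 360 = 331.8 degrees

331.8 degrees


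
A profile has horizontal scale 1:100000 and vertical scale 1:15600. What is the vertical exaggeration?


VE = horizontal_scale / vertical_scale = 100000 / 15600 ≈ 6.4

6.4x


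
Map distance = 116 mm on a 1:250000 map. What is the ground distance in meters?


ground = 116 mm * 250000 / 1000 = 29000.0 m

29000.0 m


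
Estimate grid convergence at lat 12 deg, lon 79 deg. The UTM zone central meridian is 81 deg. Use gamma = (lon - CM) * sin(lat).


gamma = (79 - 81) * sin(12) = -2 * 0.207912 = -0.416 degrees

-0.416 degrees


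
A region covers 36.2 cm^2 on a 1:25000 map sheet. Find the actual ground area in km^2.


ground_area = 36.2 * (25000/100)^2 = 2262500.0 m^2 = 2.2625 km^2 ≈ 2.263 km^2

2.263 km^2


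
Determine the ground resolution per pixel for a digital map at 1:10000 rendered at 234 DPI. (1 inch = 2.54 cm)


pixel_cm = 2.54 / 234 ≈ 0.010855 cm
ground = pixel_cm * 10000 / 100 = 2.54 * 10000 / (234 * 100) = 25400 / 23400 ≈ 1.09 m

1.09 m


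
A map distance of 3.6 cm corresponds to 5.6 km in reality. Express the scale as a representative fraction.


ground = 5.6 km = 560000 cm; RF denominator = ground / map = 560000 / 3.6 ≈ 155556; RF = 1:155556

1:155556


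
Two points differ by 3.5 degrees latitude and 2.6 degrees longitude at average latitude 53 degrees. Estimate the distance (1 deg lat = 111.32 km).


dlat_km = 3.5 * 111.32 = 389.62
dlon_km = 2.6 * 111.32 * cos(53) ≈ 174.185
dist = sqrt(389.62^2 + 174.185^2) ≈ 426.8 km

426.8 km


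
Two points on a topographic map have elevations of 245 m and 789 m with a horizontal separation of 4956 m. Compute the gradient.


gradient = (789 - 245) / 4956 = 544 / 4956 = 0.1098

0.1098


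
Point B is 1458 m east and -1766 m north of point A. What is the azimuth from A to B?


az = atan2(1458, -1766) = 140.5 deg
adjusted to 0-360: 140.5 degrees

140.5 degrees


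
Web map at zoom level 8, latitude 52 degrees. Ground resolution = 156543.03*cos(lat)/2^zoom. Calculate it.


res = 156543.03 * cos(52) / 2^8 = 156543.03 * 0.61566148 / 256 = 376.47 m/pixel

376.47 m/pixel


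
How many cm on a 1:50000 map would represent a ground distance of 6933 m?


map_cm = 6933 * 100 / 50000 = 13.866 cm ≈ 13.87 cm

13.87 cm


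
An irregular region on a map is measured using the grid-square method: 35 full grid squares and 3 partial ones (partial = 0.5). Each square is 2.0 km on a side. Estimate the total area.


effective squares = 35 + 3 * 0.5 = 36.5
area = 36.5 * 4.0 = 146.0 km^2

146.0 km^2


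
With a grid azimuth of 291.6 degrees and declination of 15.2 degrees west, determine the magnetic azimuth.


magnetic azimuth = grid azimuth - declination (east +ve)
mag_az = 291.6 - -15.2 = 306.8 degrees

306.8 degrees


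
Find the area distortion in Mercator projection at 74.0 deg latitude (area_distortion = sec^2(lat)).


area_distortion = 1/cos^2(74.0) = 13.162

13.162


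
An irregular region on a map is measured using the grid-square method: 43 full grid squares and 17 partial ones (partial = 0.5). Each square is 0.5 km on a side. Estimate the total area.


effective squares = 43 + 17 * 0.5 = 51.5
area = 51.5 * 0.25 = 12.875 km^2

12.875 km^2


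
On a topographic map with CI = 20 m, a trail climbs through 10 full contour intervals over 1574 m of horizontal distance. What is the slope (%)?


elevation change = 10 * 20 = 200 m
slope = 200 / 1574 * 100 = 12.7%

12.7%


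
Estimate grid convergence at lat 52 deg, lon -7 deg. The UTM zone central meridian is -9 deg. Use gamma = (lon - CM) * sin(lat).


gamma = (-7 - -9) * sin(52) = 2 * 0.788011 = 1.576 degrees

1.576 degrees


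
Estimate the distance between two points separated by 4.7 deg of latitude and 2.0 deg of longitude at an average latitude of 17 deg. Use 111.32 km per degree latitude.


dlat_km = 4.7 * 111.32 = 523.204
dlon_km = 2.0 * 111.32 * cos(17) ≈ 212.912
dist = sqrt(523.204^2 + 212.912^2) ≈ 564.9 km

564.9 km


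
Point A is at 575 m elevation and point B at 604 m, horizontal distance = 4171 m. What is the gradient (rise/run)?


gradient = (604 - 575) / 4171 = 29 / 4171 = 0.007

0.007


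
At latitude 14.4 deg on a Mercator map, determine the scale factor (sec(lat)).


SF = 1 / cos(14.4) = 1 / 0.968583 = 1.032

1.032


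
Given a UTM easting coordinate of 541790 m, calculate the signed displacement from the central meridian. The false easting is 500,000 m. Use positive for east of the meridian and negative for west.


displacement = 541790 - 500000 = 41790 m

41790 m


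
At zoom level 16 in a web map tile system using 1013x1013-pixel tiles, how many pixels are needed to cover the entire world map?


tiles per axis = 2^16 = 65536
total tiles = 65536^2 = 4294967296
pixels per axis = 65536 * 1013 = 66387968
total pixels = 66387968^2 = 4407362295169024

4407362295169024 pixels


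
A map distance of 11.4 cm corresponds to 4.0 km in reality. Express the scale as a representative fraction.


ground = 4.0 km = 400000 cm; RF denominator = ground / map = 400000 / 11.4 ≈ 35088; RF = 1:35088

1:35088


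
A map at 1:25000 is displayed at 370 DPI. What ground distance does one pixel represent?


pixel_cm = 2.54 / 370 ≈ 0.006865 cm
ground = pixel_cm * 25000 / 100 = 2.54 * 25000 / (370 * 100) = 63500 / 37000 ≈ 1.72 m

1.72 m


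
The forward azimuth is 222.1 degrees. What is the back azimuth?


back azimuth = (222.1 + 180) mod 360 = 42.1 degrees

42.1 degrees


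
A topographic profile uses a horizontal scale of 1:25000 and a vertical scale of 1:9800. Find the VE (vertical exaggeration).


VE = horizontal_scale / vertical_scale = 25000 / 9800 ≈ 2.6

2.6x


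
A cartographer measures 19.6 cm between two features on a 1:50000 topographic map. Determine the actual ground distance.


ground = 19.6 cm * 50000 / 100 = 9800.0 m = 9.8 km

9.8 km


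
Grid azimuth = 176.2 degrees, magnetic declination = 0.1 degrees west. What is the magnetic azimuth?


magnetic azimuth = grid azimuth - declination (east +ve)
mag_az = 176.2 - -0.1 = 176.3 degrees

176.3 degrees


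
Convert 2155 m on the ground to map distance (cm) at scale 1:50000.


map_cm = 2155 * 100 / 50000 = 4.31 cm

4.31 cm


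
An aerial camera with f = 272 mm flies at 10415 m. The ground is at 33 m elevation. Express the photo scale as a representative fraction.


scale = f / (H - h) = 272 mm / 10382 m = 272 / 10382000 = 1:38169

1:38169


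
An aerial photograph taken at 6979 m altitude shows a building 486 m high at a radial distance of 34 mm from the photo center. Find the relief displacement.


d = h * r / H = 486 * 34 / 6979 = 2.37 mm

2.37 mm


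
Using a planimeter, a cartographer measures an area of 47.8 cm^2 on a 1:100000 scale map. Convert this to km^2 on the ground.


ground_area = 47.8 * (100000/100)^2 = 47800000.0 m^2 = 47.8 km^2

47.8 km^2


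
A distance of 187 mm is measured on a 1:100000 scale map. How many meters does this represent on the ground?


ground = 187 mm * 100000 / 1000 = 18700.0 m

18700.0 m


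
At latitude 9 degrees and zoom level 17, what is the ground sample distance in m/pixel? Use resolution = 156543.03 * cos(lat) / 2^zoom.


res = 156543.03 * cos(9) / 2^17 = 156543.03 * 0.98768834 / 131072 = 1.18 m/pixel

1.18 m/pixel


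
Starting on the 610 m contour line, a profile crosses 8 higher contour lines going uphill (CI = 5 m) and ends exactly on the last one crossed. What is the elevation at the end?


elevation = 610 + 8 * 5 = 650 m

650 m


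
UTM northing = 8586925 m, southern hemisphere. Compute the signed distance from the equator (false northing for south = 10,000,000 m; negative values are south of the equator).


For southern: actual = 8586925 - 10000000 = -1413075 m

-1413075 m
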